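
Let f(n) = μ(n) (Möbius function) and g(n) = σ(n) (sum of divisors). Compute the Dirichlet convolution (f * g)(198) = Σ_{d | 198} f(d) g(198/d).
(μ * σ)(198) = 198

Divisors of 198: [1, 2, 3, 6, 9, 11, 18, 22, 33, 66, 99, 198]. For each d | 198:
  d = 1: μ(1) · σ(198/1) = 1 · 468 = 468
  d = 2: μ(2) · σ(198/2) = -1 · 156 = -156
  d = 3: μ(3) · σ(198/3) = -1 · 144 = -144
  d = 6: μ(6) · σ(198/6) = 1 · 48 = 48
  d = 9: μ(9) · σ(198/9) = 0 · 36 = 0
  d = 11: μ(11) · σ(198/11) = -1 · 39 = -39
  d = 18: μ(18) · σ(198/18) = 0 · 12 = 0
  d = 22: μ(22) · σ(198/22) = 1 · 13 = 13
  d = 33: μ(33) · σ(198/33) = 1 · 12 = 12
  d = 66: μ(66) · σ(198/66) = -1 · 4 = -4
  d = 99: μ(99) · σ(198/99) = 0 · 3 = 0
  d = 198: μ(198) · σ(198/198) = 0 · 1 = 0
Summing: (μ * σ)(198) = 468 + -156 + -144 + 48 + 0 + -39 + 0 + 13 + 12 + -4 + 0 + 0 = 198.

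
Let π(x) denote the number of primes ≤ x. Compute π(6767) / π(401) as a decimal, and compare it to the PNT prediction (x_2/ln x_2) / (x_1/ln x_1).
π(6767)/π(401) = 871/79 ≈ 11.0253;  PNT prediction ≈ 11.4685.

π(401) = 79 and π(6767) = 871, so π(6767)/π(401) ≈ 11.0253. The PNT-predicted ratio is (6767/ln(6767)) / (401/ln(401)) ≈ 11.4685. The two agree to within a few percent, as expected.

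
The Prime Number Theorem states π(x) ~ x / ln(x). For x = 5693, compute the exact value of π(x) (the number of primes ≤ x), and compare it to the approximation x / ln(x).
π(5693) = 750;  x/ln(x) ≈ 658.38;  relative error ≈ 12.22%.

Directly count primes up to 5693: π(5693) = 750. The PNT approximation gives 5693/ln(5693) ≈ 5693/8.64699 ≈ 658.38. Relative error (π(x) − x/ln(x)) / π(x) ≈ 12.22%; the approximation is known to undercount slightly (Li(x) is a better estimate).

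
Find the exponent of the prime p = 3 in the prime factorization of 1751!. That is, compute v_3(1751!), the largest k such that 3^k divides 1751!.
v_3(1751!) = 871

Legendre's formula: v_p(n!) = Σ_{k ≥ 1} ⌊n / p^k⌋. For p = 3, n = 1751, the terms are:
  ⌊1751/3^1⌋ = ⌊1751/3⌋ = 583
  ⌊1751/3^2⌋ = ⌊1751/9⌋ = 194
  ⌊1751/3^3⌋ = ⌊1751/27⌋ = 64
  ⌊1751/3^4⌋ = ⌊1751/81⌋ = 21
  ⌊1751/3^5⌋ = ⌊1751/243⌋ = 7
  ⌊1751/3^6⌋ = ⌊1751/729⌋ = 2
(the next term ⌊1751/3^7⌋ = 0, terminating the sum). Summing: v_3(1751!) = 583 + 194 + 64 + 21 + 7 + 2 = 871.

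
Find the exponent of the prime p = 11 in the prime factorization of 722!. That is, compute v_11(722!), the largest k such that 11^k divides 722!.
v_11(722!) = 70

Legendre's formula: v_p(n!) = Σ_{k ≥ 1} ⌊n / p^k⌋. For p = 11, n = 722, the terms are:
  ⌊722/11^1⌋ = ⌊722/11⌋ = 65
  ⌊722/11^2⌋ = ⌊722/121⌋ = 5
(the next term ⌊722/11^3⌋ = 0, terminating the sum). Summing: v_11(722!) = 65 + 5 = 70.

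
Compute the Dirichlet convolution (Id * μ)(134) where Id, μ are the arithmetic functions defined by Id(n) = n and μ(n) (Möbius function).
(Id * μ)(134) = 66

Divisors of 134: [1, 2, 67, 134]. For each d | 134:
  d = 1: Id(1) · μ(134/1) = 1 · 1 = 1
  d = 2: Id(2) · μ(134/2) = 2 · -1 = -2
  d = 67: Id(67) · μ(134/67) = 67 · -1 = -67
  d = 134: Id(134) · μ(134/134) = 134 · 1 = 134
Summing: (Id * μ)(134) = 1 + -2 + -67 + 134 = 66.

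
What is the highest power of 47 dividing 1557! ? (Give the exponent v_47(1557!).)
v_47(1557!) = 33

Legendre's formula: v_p(n!) = Σ_{k ≥ 1} ⌊n / p^k⌋. For p = 47, n = 1557, the terms are:
  ⌊1557/47^1⌋ = ⌊1557/47⌋ = 33
(the next term ⌊1557/47^2⌋ = 0, terminating the sum). Summing: v_47(1557!) = 33 = 33.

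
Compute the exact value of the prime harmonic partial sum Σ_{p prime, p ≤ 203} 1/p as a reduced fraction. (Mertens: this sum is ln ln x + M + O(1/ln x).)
Σ 1/p = 15202313841027497739047080375538859939135227730139536997746371469607707132833646367/7799922041683461553249199106329813876687996789903550945093032474868511536164700810

π(203) = 46, so the primes ≤ 203 are [2, 3, 5, 7, 11, 13, 17, 19, 23, 29, 31, 37, 41, 43, 47, 53, 59, 61, 67, 71, 73, 79, 83, 89, 97, 101, 103, 107, 109, 113, 127, 131, 137, 139, 149, 151, 157, 163, 167, 173, 179, 181, 191, 193, 197, 199]. Summing 1/p over these primes: 15202313841027497739047080375538859939135227730139536997746371469607707132833646367/7799922041683461553249199106329813876687996789903550945093032474868511536164700810 ≈ 1.9490. Mertens estimate ln ln(203) + 0.2615 ≈ 1.9317.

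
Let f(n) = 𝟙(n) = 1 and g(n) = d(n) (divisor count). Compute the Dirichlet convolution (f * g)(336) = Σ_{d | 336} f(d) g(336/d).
(𝟙 * d)(336) = 135

Divisors of 336: [1, 2, 3, 4, 6, 7, 8, 12, 14, 16, 21, 24, 28, 42, 48, 56, 84, 112, 168, 336]. For each d | 336:
  d = 1: 𝟙(1) · d(336/1) = 1 · 20 = 20
  d = 2: 𝟙(2) · d(336/2) = 1 · 16 = 16
  d = 3: 𝟙(3) · d(336/3) = 1 · 10 = 10
  d = 4: 𝟙(4) · d(336/4) = 1 · 12 = 12
  d = 6: 𝟙(6) · d(336/6) = 1 · 8 = 8
  d = 7: 𝟙(7) · d(336/7) = 1 · 10 = 10
  d = 8: 𝟙(8) · d(336/8) = 1 · 8 = 8
  d = 12: 𝟙(12) · d(336/12) = 1 · 6 = 6
  d = 14: 𝟙(14) · d(336/14) = 1 · 8 = 8
  d = 16: 𝟙(16) · d(336/16) = 1 · 4 = 4
  d = 21: 𝟙(21) · d(336/21) = 1 · 5 = 5
  d = 24: 𝟙(24) · d(336/24) = 1 · 4 = 4
  d = 28: 𝟙(28) · d(336/28) = 1 · 6 = 6
  d = 42: 𝟙(42) · d(336/42) = 1 · 4 = 4
  d = 48: 𝟙(48) · d(336/48) = 1 · 2 = 2
  d = 56: 𝟙(56) · d(336/56) = 1 · 4 = 4
  d = 84: 𝟙(84) · d(336/84) = 1 · 3 = 3
  d = 112: 𝟙(112) · d(336/112) = 1 · 2 = 2
  d = 168: 𝟙(168) · d(336/168) = 1 · 2 = 2
  d = 336: 𝟙(336) · d(336/336) = 1 · 1 = 1
Summing: (𝟙 * d)(336) = 20 + 16 + 10 + 12 + 8 + 10 + 8 + 6 + 8 + 4 + 5 + 4 + 6 + 4 + 2 + 4 + 3 + 2 + 2 + 1 = 135.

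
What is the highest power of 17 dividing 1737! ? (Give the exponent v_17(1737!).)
v_17(1737!) = 108

Legendre's formula: v_p(n!) = Σ_{k ≥ 1} ⌊n / p^k⌋. For p = 17, n = 1737, the terms are:
  ⌊1737/17^1⌋ = ⌊1737/17⌋ = 102
  ⌊1737/17^2⌋ = ⌊1737/289⌋ = 6
(the next term ⌊1737/17^3⌋ = 0, terminating the sum). Summing: v_17(1737!) = 102 + 6 = 108.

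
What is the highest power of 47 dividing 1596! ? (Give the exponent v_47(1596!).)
v_47(1596!) = 33

Legendre's formula: v_p(n!) = Σ_{k ≥ 1} ⌊n / p^k⌋. For p = 47, n = 1596, the terms are:
  ⌊1596/47^1⌋ = ⌊1596/47⌋ = 33
(the next term ⌊1596/47^2⌋ = 0, terminating the sum). Summing: v_47(1596!) = 33 = 33.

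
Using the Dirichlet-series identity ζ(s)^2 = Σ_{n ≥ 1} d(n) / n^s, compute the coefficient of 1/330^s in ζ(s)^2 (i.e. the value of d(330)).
d(330) = 16

ζ(s)^2 = (Σ 1/m^s)(Σ 1/k^s). The coefficient of 1/n^s in the product is the number of ordered pairs (m, k) with mk = n, which equals d(n). For n = 330, divisors are [1, 2, 3, 5, 6, 10, 11, 15, 22, 30, 33, 55, 66, 110, 165, 330], so d(330) = 16.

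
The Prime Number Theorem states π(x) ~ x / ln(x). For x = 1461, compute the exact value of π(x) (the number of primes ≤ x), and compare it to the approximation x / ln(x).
π(1461) = 232;  x/ln(x) ≈ 200.50;  relative error ≈ 13.58%.

Directly count primes up to 1461: π(1461) = 232. The PNT approximation gives 1461/ln(1461) ≈ 1461/7.28688 ≈ 200.50. Relative error (π(x) − x/ln(x)) / π(x) ≈ 13.58%; the approximation is known to undercount slightly (Li(x) is a better estimate).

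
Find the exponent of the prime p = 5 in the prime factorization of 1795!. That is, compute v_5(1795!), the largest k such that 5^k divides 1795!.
v_5(1795!) = 446

Legendre's formula: v_p(n!) = Σ_{k ≥ 1} ⌊n / p^k⌋. For p = 5, n = 1795, the terms are:
  ⌊1795/5^1⌋ = ⌊1795/5⌋ = 359
  ⌊1795/5^2⌋ = ⌊1795/25⌋ = 71
  ⌊1795/5^3⌋ = ⌊1795/125⌋ = 14
  ⌊1795/5^4⌋ = ⌊1795/625⌋ = 2
(the next term ⌊1795/5^5⌋ = 0, terminating the sum). Summing: v_5(1795!) = 359 + 71 + 14 + 2 = 446.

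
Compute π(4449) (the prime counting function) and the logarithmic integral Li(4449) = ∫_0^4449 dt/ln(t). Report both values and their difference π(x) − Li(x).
π(4449) = 604;  Li(4449) ≈ 619.15;  π(x) − Li(x) ≈ -15.15.

Direct count of primes ≤ 4449 gives π(4449) = 604. Numerical evaluation of the logarithmic integral gives Li(4449) ≈ 619.15. The difference π(x) − Li(x) ≈ -15.15 is typically negative for small/moderate x (Li(x) overestimates), though Littlewood's theorem shows this sign changes infinitely often.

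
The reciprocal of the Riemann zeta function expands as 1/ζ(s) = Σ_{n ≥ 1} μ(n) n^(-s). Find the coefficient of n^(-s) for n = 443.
μ(443) = -1

Factor n = 443 = 443. μ(n) = 0 if any exponent ≥ 2 (not squarefree); otherwise μ(n) = (−1)^{ω(n)} where ω(n) is the number of distinct prime factors. Applying: μ(443) = -1.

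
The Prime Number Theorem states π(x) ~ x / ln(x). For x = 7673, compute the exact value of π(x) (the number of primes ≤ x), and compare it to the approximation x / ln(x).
π(7673) = 973;  x/ln(x) ≈ 857.75;  relative error ≈ 11.84%.

Directly count primes up to 7673: π(7673) = 973. The PNT approximation gives 7673/ln(7673) ≈ 7673/8.94546 ≈ 857.75. Relative error (π(x) − x/ln(x)) / π(x) ≈ 11.84%; the approximation is known to undercount slightly (Li(x) is a better estimate).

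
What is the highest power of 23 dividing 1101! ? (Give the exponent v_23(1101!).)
v_23(1101!) = 49

Legendre's formula: v_p(n!) = Σ_{k ≥ 1} ⌊n / p^k⌋. For p = 23, n = 1101, the terms are:
  ⌊1101/23^1⌋ = ⌊1101/23⌋ = 47
  ⌊1101/23^2⌋ = ⌊1101/529⌋ = 2
(the next term ⌊1101/23^3⌋ = 0, terminating the sum). Summing: v_23(1101!) = 47 + 2 = 49.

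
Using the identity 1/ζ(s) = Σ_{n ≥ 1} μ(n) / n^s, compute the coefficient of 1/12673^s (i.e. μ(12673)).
μ(12673) = -1

Factor n = 12673 = 19 · 23 · 29. μ(n) = 0 if any exponent ≥ 2 (not squarefree); otherwise μ(n) = (−1)^{ω(n)} where ω(n) is the number of distinct prime factors. Applying: μ(12673) = -1.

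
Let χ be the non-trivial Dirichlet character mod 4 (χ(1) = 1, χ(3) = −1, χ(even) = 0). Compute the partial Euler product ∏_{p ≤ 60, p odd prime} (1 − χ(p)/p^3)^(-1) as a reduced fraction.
∏ = 33892950142980005397598438491456695728452775811/34979163586504081013297614880240795412263337984

The odd primes p ≤ 60 are [3, 5, 7, 11, 13, 17, 19, 23, 29, 31, 37, 41, 43, 47, 53, 59]. For each, χ(p) = 1 if p ≡ 1 mod 4, χ(p) = −1 if p ≡ 3 mod 4. Taking (1 − χ(p)/p^3)^(-1) = p^3/(p^3 − χ(p)): (1 − (-1)/3^3)^(-1) · (1 − (1)/5^3)^(-1) · (1 − (-1)/7^3)^(-1) · (1 − (-1)/11^3)^(-1) · (1 − (1)/13^3)^(-1) · (1 − (1)/17^3)^(-1) · (1 − (-1)/19^3)^(-1) · (1 − (-1)/23^3)^(-1) · (1 − (1)/29^3)^(-1) · (1 − (-1)/31^3)^(-1) · (1 − (1)/37^3)^(-1) · (1 − (1)/41^3)^(-1) · (1 − (-1)/43^3)^(-1) · (1 − (-1)/47^3)^(-1) · (1 − (1)/53^3)^(-1) · (1 − (-1)/59^3)^(-1) = 33892950142980005397598438491456695728452775811/34979163586504081013297614880240795412263337984.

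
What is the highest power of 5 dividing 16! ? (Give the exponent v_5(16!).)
v_5(16!) = 3

Legendre's formula: v_p(n!) = Σ_{k ≥ 1} ⌊n / p^k⌋. For p = 5, n = 16, the terms are:
  ⌊16/5^1⌋ = ⌊16/5⌋ = 3
(the next term ⌊16/5^2⌋ = 0, terminating the sum). Summing: v_5(16!) = 3 = 3.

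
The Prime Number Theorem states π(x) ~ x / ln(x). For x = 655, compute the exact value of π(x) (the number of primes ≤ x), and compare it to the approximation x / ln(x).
π(655) = 119;  x/ln(x) ≈ 101.01;  relative error ≈ 15.12%.

Directly count primes up to 655: π(655) = 119. The PNT approximation gives 655/ln(655) ≈ 655/6.48464 ≈ 101.01. Relative error (π(x) − x/ln(x)) / π(x) ≈ 15.12%; the approximation is known to undercount slightly (Li(x) is a better estimate).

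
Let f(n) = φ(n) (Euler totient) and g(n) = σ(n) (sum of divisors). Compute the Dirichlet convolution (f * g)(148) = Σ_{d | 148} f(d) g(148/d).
(φ * σ)(148) = 888

Divisors of 148: [1, 2, 4, 37, 74, 148]. For each d | 148:
  d = 1: φ(1) · σ(148/1) = 1 · 266 = 266
  d = 2: φ(2) · σ(148/2) = 1 · 114 = 114
  d = 4: φ(4) · σ(148/4) = 2 · 38 = 76
  d = 37: φ(37) · σ(148/37) = 36 · 7 = 252
  d = 74: φ(74) · σ(148/74) = 36 · 3 = 108
  d = 148: φ(148) · σ(148/148) = 72 · 1 = 72
Summing: (φ * σ)(148) = 266 + 114 + 76 + 252 + 108 + 72 = 888.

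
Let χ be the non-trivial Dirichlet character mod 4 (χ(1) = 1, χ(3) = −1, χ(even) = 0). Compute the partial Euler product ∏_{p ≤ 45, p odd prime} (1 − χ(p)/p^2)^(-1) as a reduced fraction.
∏ = 11477831542914938630143/12524769798782976000000

The odd primes p ≤ 45 are [3, 5, 7, 11, 13, 17, 19, 23, 29, 31, 37, 41, 43]. For each, χ(p) = 1 if p ≡ 1 mod 4, χ(p) = −1 if p ≡ 3 mod 4. Taking (1 − χ(p)/p^2)^(-1) = p^2/(p^2 − χ(p)): (1 − (-1)/3^2)^(-1) · (1 − (1)/5^2)^(-1) · (1 − (-1)/7^2)^(-1) · (1 − (-1)/11^2)^(-1) · (1 − (1)/13^2)^(-1) · (1 − (1)/17^2)^(-1) · (1 − (-1)/19^2)^(-1) · (1 − (-1)/23^2)^(-1) · (1 − (1)/29^2)^(-1) · (1 − (-1)/31^2)^(-1) · (1 − (1)/37^2)^(-1) · (1 − (1)/41^2)^(-1) · (1 − (-1)/43^2)^(-1) = 11477831542914938630143/12524769798782976000000.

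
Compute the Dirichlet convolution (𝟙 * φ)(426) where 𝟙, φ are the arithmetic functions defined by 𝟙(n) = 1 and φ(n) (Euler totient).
(𝟙 * φ)(426) = 426

Divisors of 426: [1, 2, 3, 6, 71, 142, 213, 426]. For each d | 426:
  d = 1: 𝟙(1) · φ(426/1) = 1 · 140 = 140
  d = 2: 𝟙(2) · φ(426/2) = 1 · 140 = 140
  d = 3: 𝟙(3) · φ(426/3) = 1 · 70 = 70
  d = 6: 𝟙(6) · φ(426/6) = 1 · 70 = 70
  d = 71: 𝟙(71) · φ(426/71) = 1 · 2 = 2
  d = 142: 𝟙(142) · φ(426/142) = 1 · 2 = 2
  d = 213: 𝟙(213) · φ(426/213) = 1 · 1 = 1
  d = 426: 𝟙(426) · φ(426/426) = 1 · 1 = 1
Summing: (𝟙 * φ)(426) = 140 + 140 + 70 + 70 + 2 + 2 + 1 + 1 = 426.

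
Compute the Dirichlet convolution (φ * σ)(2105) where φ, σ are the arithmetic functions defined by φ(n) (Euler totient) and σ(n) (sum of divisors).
(φ * σ)(2105) = 8420

Divisors of 2105: [1, 5, 421, 2105]. For each d | 2105:
  d = 1: φ(1) · σ(2105/1) = 1 · 2532 = 2532
  d = 5: φ(5) · σ(2105/5) = 4 · 422 = 1688
  d = 421: φ(421) · σ(2105/421) = 420 · 6 = 2520
  d = 2105: φ(2105) · σ(2105/2105) = 1680 · 1 = 1680
Summing: (φ * σ)(2105) = 2532 + 1688 + 2520 + 1680 = 8420.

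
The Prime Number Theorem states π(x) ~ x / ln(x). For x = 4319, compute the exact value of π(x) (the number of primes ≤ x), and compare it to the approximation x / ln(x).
π(4319) = 590;  x/ln(x) ≈ 515.96;  relative error ≈ 12.55%.

Directly count primes up to 4319: π(4319) = 590. The PNT approximation gives 4319/ln(4319) ≈ 4319/8.37078 ≈ 515.96. Relative error (π(x) − x/ln(x)) / π(x) ≈ 12.55%; the approximation is known to undercount slightly (Li(x) is a better estimate).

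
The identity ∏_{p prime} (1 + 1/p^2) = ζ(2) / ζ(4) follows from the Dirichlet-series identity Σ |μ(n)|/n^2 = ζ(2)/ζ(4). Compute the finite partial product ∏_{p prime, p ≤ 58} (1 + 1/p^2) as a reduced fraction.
∏ = 5396954168104720000000000/3563579332076505044832837

The primes p ≤ 58 are [2, 3, 5, 7, 11, 13, 17, 19, 23, 29, 31, 37, 41, 43, 47, 53]. For each, (1 + 1/p^2) = (p^2 + 1)/p^2. Multiplying these fractions over p ∈ [2, 3, 5, 7, 11, 13, 17, 19, 23, 29, 31, 37, 41, 43, 47, 53] gives 5396954168104720000000000/3563579332076505044832837. (In the limit P → ∞ this tends to ζ(2)/ζ(4).)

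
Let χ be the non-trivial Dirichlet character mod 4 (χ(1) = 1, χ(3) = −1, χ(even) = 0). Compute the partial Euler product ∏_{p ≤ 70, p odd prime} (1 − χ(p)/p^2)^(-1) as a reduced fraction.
∏ = 186965264422467473784849459249589/204088016612535111254016000000000

The odd primes p ≤ 70 are [3, 5, 7, 11, 13, 17, 19, 23, 29, 31, 37, 41, 43, 47, 53, 59, 61, 67]. For each, χ(p) = 1 if p ≡ 1 mod 4, χ(p) = −1 if p ≡ 3 mod 4. Taking (1 − χ(p)/p^2)^(-1) = p^2/(p^2 − χ(p)): (1 − (-1)/3^2)^(-1) · (1 − (1)/5^2)^(-1) · (1 − (-1)/7^2)^(-1) · (1 − (-1)/11^2)^(-1) · (1 − (1)/13^2)^(-1) · (1 − (1)/17^2)^(-1) · (1 − (-1)/19^2)^(-1) · (1 − (-1)/23^2)^(-1) · (1 − (1)/29^2)^(-1) · (1 − (-1)/31^2)^(-1) · (1 − (1)/37^2)^(-1) · (1 − (1)/41^2)^(-1) · (1 − (-1)/43^2)^(-1) · (1 − (-1)/47^2)^(-1) · (1 − (1)/53^2)^(-1) · (1 − (-1)/59^2)^(-1) · (1 − (1)/61^2)^(-1) · (1 − (-1)/67^2)^(-1) = 186965264422467473784849459249589/204088016612535111254016000000000.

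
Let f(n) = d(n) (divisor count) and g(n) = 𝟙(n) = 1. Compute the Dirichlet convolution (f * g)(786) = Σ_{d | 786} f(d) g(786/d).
(d * 𝟙)(786) = 27

Divisors of 786: [1, 2, 3, 6, 131, 262, 393, 786]. For each d | 786:
  d = 1: d(1) · 𝟙(786/1) = 1 · 1 = 1
  d = 2: d(2) · 𝟙(786/2) = 2 · 1 = 2
  d = 3: d(3) · 𝟙(786/3) = 2 · 1 = 2
  d = 6: d(6) · 𝟙(786/6) = 4 · 1 = 4
  d = 131: d(131) · 𝟙(786/131) = 2 · 1 = 2
  d = 262: d(262) · 𝟙(786/262) = 4 · 1 = 4
  d = 393: d(393) · 𝟙(786/393) = 4 · 1 = 4
  d = 786: d(786) · 𝟙(786/786) = 8 · 1 = 8
Summing: (d * 𝟙)(786) = 1 + 2 + 2 + 4 + 2 + 4 + 4 + 8 = 27.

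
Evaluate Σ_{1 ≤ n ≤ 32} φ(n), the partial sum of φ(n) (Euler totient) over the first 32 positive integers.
Σ_{n ≤ 32} φ(n) = 324

Compute φ(n) for each 1 ≤ n ≤ 32: φ(1) = 1, φ(2) = 1, φ(3) = 2, φ(4) = 2, φ(5) = 4, φ(6) = 2, φ(7) = 6, φ(8) = 4, φ(9) = 6, φ(10) = 4, φ(11) = 10, φ(12) = 4, φ(13) = 12, φ(14) = 6, φ(15) = 8, φ(16) = 8, φ(17) = 16, φ(18) = 6, φ(19) = 18, φ(20) = 8, φ(21) = 12, φ(22) = 10, φ(23) = 22, φ(24) = 8, φ(25) = 20, φ(26) = 12, φ(27) = 18, φ(28) = 12, φ(29) = 28, φ(30) = 8, φ(31) = 30, φ(32) = 16. Summing all 32 values: 324. (Average order: Σ_{n ≤ x} φ(n) ~ (3/π²) x². For x = 32, (3/π²)·32² ≈ 311.26.)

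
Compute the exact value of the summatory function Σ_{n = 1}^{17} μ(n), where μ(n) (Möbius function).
Σ_{n ≤ 17} μ(n) = -2

Compute μ(n) for each 1 ≤ n ≤ 17: μ(1) = 1, μ(2) = -1, μ(3) = -1, μ(4) = 0, μ(5) = -1, μ(6) = 1, μ(7) = -1, μ(8) = 0, μ(9) = 0, μ(10) = 1, μ(11) = -1, μ(12) = 0, μ(13) = -1, μ(14) = 1, μ(15) = 1, μ(16) = 0, μ(17) = -1. Summing all 17 values: -2. (Mertens function M(x) = Σ_{n ≤ x} μ(n); on average M(x) should be small (PNT ⟺ M(x) = o(x)).)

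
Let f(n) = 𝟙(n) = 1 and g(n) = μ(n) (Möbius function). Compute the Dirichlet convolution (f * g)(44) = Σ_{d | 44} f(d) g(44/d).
(𝟙 * μ)(44) = 0

Divisors of 44: [1, 2, 4, 11, 22, 44]. For each d | 44:
  d = 1: 𝟙(1) · μ(44/1) = 1 · 0 = 0
  d = 2: 𝟙(2) · μ(44/2) = 1 · 1 = 1
  d = 4: 𝟙(4) · μ(44/4) = 1 · -1 = -1
  d = 11: 𝟙(11) · μ(44/11) = 1 · 0 = 0
  d = 22: 𝟙(22) · μ(44/22) = 1 · -1 = -1
  d = 44: 𝟙(44) · μ(44/44) = 1 · 1 = 1
Summing: (𝟙 * μ)(44) = 0 + 1 + -1 + 0 + -1 + 1 = 0.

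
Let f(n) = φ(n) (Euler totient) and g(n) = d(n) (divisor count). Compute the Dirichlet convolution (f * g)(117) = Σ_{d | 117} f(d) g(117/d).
(φ * d)(117) = 182

Divisors of 117: [1, 3, 9, 13, 39, 117]. For each d | 117:
  d = 1: φ(1) · d(117/1) = 1 · 6 = 6
  d = 3: φ(3) · d(117/3) = 2 · 4 = 8
  d = 9: φ(9) · d(117/9) = 6 · 2 = 12
  d = 13: φ(13) · d(117/13) = 12 · 3 = 36
  d = 39: φ(39) · d(117/39) = 24 · 2 = 48
  d = 117: φ(117) · d(117/117) = 72 · 1 = 72
Summing: (φ * d)(117) = 6 + 8 + 12 + 36 + 48 + 72 = 182.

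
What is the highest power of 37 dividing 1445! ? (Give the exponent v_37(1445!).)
v_37(1445!) = 40

Legendre's formula: v_p(n!) = Σ_{k ≥ 1} ⌊n / p^k⌋. For p = 37, n = 1445, the terms are:
  ⌊1445/37^1⌋ = ⌊1445/37⌋ = 39
  ⌊1445/37^2⌋ = ⌊1445/1369⌋ = 1
(the next term ⌊1445/37^3⌋ = 0, terminating the sum). Summing: v_37(1445!) = 39 + 1 = 40.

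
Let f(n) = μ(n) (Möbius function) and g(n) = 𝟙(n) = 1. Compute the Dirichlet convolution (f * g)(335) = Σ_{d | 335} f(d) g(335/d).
(μ * 𝟙)(335) = 0

Divisors of 335: [1, 5, 67, 335]. For each d | 335:
  d = 1: μ(1) · 𝟙(335/1) = 1 · 1 = 1
  d = 5: μ(5) · 𝟙(335/5) = -1 · 1 = -1
  d = 67: μ(67) · 𝟙(335/67) = -1 · 1 = -1
  d = 335: μ(335) · 𝟙(335/335) = 1 · 1 = 1
Summing: (μ * 𝟙)(335) = 1 + -1 + -1 + 1 = 0.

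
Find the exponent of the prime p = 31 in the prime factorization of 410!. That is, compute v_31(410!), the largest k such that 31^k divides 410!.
v_31(410!) = 13

Legendre's formula: v_p(n!) = Σ_{k ≥ 1} ⌊n / p^k⌋. For p = 31, n = 410, the terms are:
  ⌊410/31^1⌋ = ⌊410/31⌋ = 13
(the next term ⌊410/31^2⌋ = 0, terminating the sum). Summing: v_31(410!) = 13 = 13.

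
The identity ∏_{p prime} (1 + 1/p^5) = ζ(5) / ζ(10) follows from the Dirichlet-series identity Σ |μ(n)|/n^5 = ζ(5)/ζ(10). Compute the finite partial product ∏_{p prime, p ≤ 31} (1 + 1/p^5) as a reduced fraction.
∏ = 63844361159480726970812326794206836752384/61631932954678205462623400894081119262815

The primes p ≤ 31 are [2, 3, 5, 7, 11, 13, 17, 19, 23, 29, 31]. For each, (1 + 1/p^5) = (p^5 + 1)/p^5. Multiplying these fractions over p ∈ [2, 3, 5, 7, 11, 13, 17, 19, 23, 29, 31] gives 63844361159480726970812326794206836752384/61631932954678205462623400894081119262815. (In the limit P → ∞ this tends to ζ(5)/ζ(10).)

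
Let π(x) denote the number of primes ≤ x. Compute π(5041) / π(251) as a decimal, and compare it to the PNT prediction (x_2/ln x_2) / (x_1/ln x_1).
π(5041)/π(251) = 675/54 ≈ 12.5000;  PNT prediction ≈ 13.0166.

π(251) = 54 and π(5041) = 675, so π(5041)/π(251) ≈ 12.5000. The PNT-predicted ratio is (5041/ln(5041)) / (251/ln(251)) ≈ 13.0166. The two agree to within a few percent, as expected.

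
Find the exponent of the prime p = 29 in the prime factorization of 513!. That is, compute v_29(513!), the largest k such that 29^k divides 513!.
v_29(513!) = 17

Legendre's formula: v_p(n!) = Σ_{k ≥ 1} ⌊n / p^k⌋. For p = 29, n = 513, the terms are:
  ⌊513/29^1⌋ = ⌊513/29⌋ = 17
(the next term ⌊513/29^2⌋ = 0, terminating the sum). Summing: v_29(513!) = 17 = 17.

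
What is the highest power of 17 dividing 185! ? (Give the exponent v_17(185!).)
v_17(185!) = 10

Legendre's formula: v_p(n!) = Σ_{k ≥ 1} ⌊n / p^k⌋. For p = 17, n = 185, the terms are:
  ⌊185/17^1⌋ = ⌊185/17⌋ = 10
(the next term ⌊185/17^2⌋ = 0, terminating the sum). Summing: v_17(185!) = 10 = 10.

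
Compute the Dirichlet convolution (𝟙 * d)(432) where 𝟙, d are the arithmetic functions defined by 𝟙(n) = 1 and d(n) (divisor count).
(𝟙 * d)(432) = 150

Divisors of 432: [1, 2, 3, 4, 6, 8, 9, 12, 16, 18, 24, 27, 36, 48, 54, 72, 108, 144, 216, 432]. For each d | 432:
  d = 1: 𝟙(1) · d(432/1) = 1 · 20 = 20
  d = 2: 𝟙(2) · d(432/2) = 1 · 16 = 16
  d = 3: 𝟙(3) · d(432/3) = 1 · 15 = 15
  d = 4: 𝟙(4) · d(432/4) = 1 · 12 = 12
  d = 6: 𝟙(6) · d(432/6) = 1 · 12 = 12
  d = 8: 𝟙(8) · d(432/8) = 1 · 8 = 8
  d = 9: 𝟙(9) · d(432/9) = 1 · 10 = 10
  d = 12: 𝟙(12) · d(432/12) = 1 · 9 = 9
  d = 16: 𝟙(16) · d(432/16) = 1 · 4 = 4
  d = 18: 𝟙(18) · d(432/18) = 1 · 8 = 8
  d = 24: 𝟙(24) · d(432/24) = 1 · 6 = 6
  d = 27: 𝟙(27) · d(432/27) = 1 · 5 = 5
  d = 36: 𝟙(36) · d(432/36) = 1 · 6 = 6
  d = 48: 𝟙(48) · d(432/48) = 1 · 3 = 3
  d = 54: 𝟙(54) · d(432/54) = 1 · 4 = 4
  d = 72: 𝟙(72) · d(432/72) = 1 · 4 = 4
  d = 108: 𝟙(108) · d(432/108) = 1 · 3 = 3
  d = 144: 𝟙(144) · d(432/144) = 1 · 2 = 2
  d = 216: 𝟙(216) · d(432/216) = 1 · 2 = 2
  d = 432: 𝟙(432) · d(432/432) = 1 · 1 = 1
Summing: (𝟙 * d)(432) = 20 + 16 + 15 + 12 + 12 + 8 + 10 + 9 + 4 + 8 + 6 + 5 + 6 + 3 + 4 + 4 + 3 + 2 + 2 + 1 = 150.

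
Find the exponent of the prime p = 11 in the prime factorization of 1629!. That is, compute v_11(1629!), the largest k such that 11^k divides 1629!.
v_11(1629!) = 162

Legendre's formula: v_p(n!) = Σ_{k ≥ 1} ⌊n / p^k⌋. For p = 11, n = 1629, the terms are:
  ⌊1629/11^1⌋ = ⌊1629/11⌋ = 148
  ⌊1629/11^2⌋ = ⌊1629/121⌋ = 13
  ⌊1629/11^3⌋ = ⌊1629/1331⌋ = 1
(the next term ⌊1629/11^4⌋ = 0, terminating the sum). Summing: v_11(1629!) = 148 + 13 + 1 = 162.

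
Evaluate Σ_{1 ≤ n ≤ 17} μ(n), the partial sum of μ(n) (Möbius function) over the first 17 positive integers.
Σ_{n ≤ 17} μ(n) = -2

Compute μ(n) for each 1 ≤ n ≤ 17: μ(1) = 1, μ(2) = -1, μ(3) = -1, μ(4) = 0, μ(5) = -1, μ(6) = 1, μ(7) = -1, μ(8) = 0, μ(9) = 0, μ(10) = 1, μ(11) = -1, μ(12) = 0, μ(13) = -1, μ(14) = 1, μ(15) = 1, μ(16) = 0, μ(17) = -1. Summing all 17 values: -2. (Mertens function M(x) = Σ_{n ≤ x} μ(n); on average M(x) should be small (PNT ⟺ M(x) = o(x)).)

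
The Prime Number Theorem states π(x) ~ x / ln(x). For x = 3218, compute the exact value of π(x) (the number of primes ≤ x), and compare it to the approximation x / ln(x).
π(3218) = 455;  x/ln(x) ≈ 398.44;  relative error ≈ 12.43%.

Directly count primes up to 3218: π(3218) = 455. The PNT approximation gives 3218/ln(3218) ≈ 3218/8.07652 ≈ 398.44. Relative error (π(x) − x/ln(x)) / π(x) ≈ 12.43%; the approximation is known to undercount slightly (Li(x) is a better estimate).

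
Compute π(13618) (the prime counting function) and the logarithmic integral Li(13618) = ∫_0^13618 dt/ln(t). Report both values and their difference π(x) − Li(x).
π(13618) = 1609;  Li(13618) ≈ 1632.19;  π(x) − Li(x) ≈ -23.19.

Direct count of primes ≤ 13618 gives π(13618) = 1609. Numerical evaluation of the logarithmic integral gives Li(13618) ≈ 1632.19. The difference π(x) − Li(x) ≈ -23.19 is typically negative for small/moderate x (Li(x) overestimates), though Littlewood's theorem shows this sign changes infinitely often.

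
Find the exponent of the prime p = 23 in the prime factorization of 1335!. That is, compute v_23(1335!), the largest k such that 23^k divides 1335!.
v_23(1335!) = 60

Legendre's formula: v_p(n!) = Σ_{k ≥ 1} ⌊n / p^k⌋. For p = 23, n = 1335, the terms are:
  ⌊1335/23^1⌋ = ⌊1335/23⌋ = 58
  ⌊1335/23^2⌋ = ⌊1335/529⌋ = 2
(the next term ⌊1335/23^3⌋ = 0, terminating the sum). Summing: v_23(1335!) = 58 + 2 = 60.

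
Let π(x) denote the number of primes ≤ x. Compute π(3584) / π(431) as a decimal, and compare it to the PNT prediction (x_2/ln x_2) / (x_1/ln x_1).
π(3584)/π(431) = 502/83 ≈ 6.0482;  PNT prediction ≈ 6.1634.

π(431) = 83 and π(3584) = 502, so π(3584)/π(431) ≈ 6.0482. The PNT-predicted ratio is (3584/ln(3584)) / (431/ln(431)) ≈ 6.1634. The two agree to within a few percent, as expected.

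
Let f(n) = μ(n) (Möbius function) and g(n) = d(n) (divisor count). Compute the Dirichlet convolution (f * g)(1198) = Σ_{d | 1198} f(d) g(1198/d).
(μ * d)(1198) = 1

Divisors of 1198: [1, 2, 599, 1198]. For each d | 1198:
  d = 1: μ(1) · d(1198/1) = 1 · 4 = 4
  d = 2: μ(2) · d(1198/2) = -1 · 2 = -2
  d = 599: μ(599) · d(1198/599) = -1 · 2 = -2
  d = 1198: μ(1198) · d(1198/1198) = 1 · 1 = 1
Summing: (μ * d)(1198) = 4 + -2 + -2 + 1 = 1.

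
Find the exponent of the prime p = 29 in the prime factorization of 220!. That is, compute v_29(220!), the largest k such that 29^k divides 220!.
v_29(220!) = 7

Legendre's formula: v_p(n!) = Σ_{k ≥ 1} ⌊n / p^k⌋. For p = 29, n = 220, the terms are:
  ⌊220/29^1⌋ = ⌊220/29⌋ = 7
(the next term ⌊220/29^2⌋ = 0, terminating the sum). Summing: v_29(220!) = 7 = 7.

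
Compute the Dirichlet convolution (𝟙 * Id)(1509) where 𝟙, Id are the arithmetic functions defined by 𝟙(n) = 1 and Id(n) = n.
(𝟙 * Id)(1509) = 2016

Divisors of 1509: [1, 3, 503, 1509]. For each d | 1509:
  d = 1: 𝟙(1) · Id(1509/1) = 1 · 1509 = 1509
  d = 3: 𝟙(3) · Id(1509/3) = 1 · 503 = 503
  d = 503: 𝟙(503) · Id(1509/503) = 1 · 3 = 3
  d = 1509: 𝟙(1509) · Id(1509/1509) = 1 · 1 = 1
Summing: (𝟙 * Id)(1509) = 1509 + 503 + 3 + 1 = 2016.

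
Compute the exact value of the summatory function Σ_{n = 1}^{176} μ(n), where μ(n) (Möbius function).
Σ_{n ≤ 176} μ(n) = -4

Compute μ(n) for each 1 ≤ n ≤ 176: μ(1) = 1, μ(2) = -1, μ(3) = -1, μ(4) = 0, μ(5) = -1, μ(6) = 1, μ(7) = -1, μ(8) = 0, μ(9) = 0, μ(10) = 1, μ(11) = -1, μ(12) = 0, μ(13) = -1, μ(14) = 1, μ(15) = 1, μ(16) = 0, μ(17) = -1, μ(18) = 0, μ(19) = -1, μ(20) = 0, μ(21) = 1, μ(22) = 1, μ(23) = -1, μ(24) = 0, μ(25) = 0, μ(26) = 1, μ(27) = 0, μ(28) = 0, μ(29) = -1, μ(30) = -1, μ(31) = -1, μ(32) = 0, μ(33) = 1, μ(34) = 1, μ(35) = 1, μ(36) = 0, μ(37) = -1, μ(38) = 1, μ(39) = 1, μ(40) = 0, μ(41) = -1, μ(42) = -1, μ(43) = -1, μ(44) = 0, μ(45) = 0, μ(46) = 1, μ(47) = -1, μ(48) = 0, μ(49) = 0, μ(50) = 0, μ(51) = 1, μ(52) = 0, μ(53) = -1, μ(54) = 0, μ(55) = 1, μ(56) = 0, μ(57) = 1, μ(58) = 1, μ(59) = -1, μ(60) = 0, μ(61) = -1, μ(62) = 1, μ(63) = 0, μ(64) = 0, μ(65) = 1, μ(66) = -1, μ(67) = -1, μ(68) = 0, μ(69) = 1, μ(70) = -1, μ(71) = -1, μ(72) = 0, μ(73) = -1, μ(74) = 1, μ(75) = 0, μ(76) = 0, μ(77) = 1, μ(78) = -1, μ(79) = -1, μ(80) = 0, μ(81) = 0, μ(82) = 1, μ(83) = -1, μ(84) = 0, μ(85) = 1, μ(86) = 1, μ(87) = 1, μ(88) = 0, μ(89) = -1, μ(90) = 0, μ(91) = 1, μ(92) = 0, μ(93) = 1, μ(94) = 1, μ(95) = 1, μ(96) = 0, μ(97) = -1, μ(98) = 0, μ(99) = 0, μ(100) = 0, μ(101) = -1, μ(102) = -1, μ(103) = -1, μ(104) = 0, μ(105) = -1, μ(106) = 1, μ(107) = -1, μ(108) = 0, μ(109) = -1, μ(110) = -1, μ(111) = 1, μ(112) = 0, μ(113) = -1, μ(114) = -1, μ(115) = 1, μ(116) = 0, μ(117) = 0, μ(118) = 1, μ(119) = 1, μ(120) = 0, μ(121) = 0, μ(122) = 1, μ(123) = 1, μ(124) = 0, μ(125) = 0, μ(126) = 0, μ(127) = -1, μ(128) = 0, μ(129) = 1, μ(130) = -1, μ(131) = -1, μ(132) = 0, μ(133) = 1, μ(134) = 1, μ(135) = 0, μ(136) = 0, μ(137) = -1, μ(138) = -1, μ(139) = -1, μ(140) = 0, μ(141) = 1, μ(142) = 1, μ(143) = 1, μ(144) = 0, μ(145) = 1, μ(146) = 1, μ(147) = 0, μ(148) = 0, μ(149) = -1, μ(150) = 0, μ(151) = -1, μ(152) = 0, μ(153) = 0, μ(154) = -1, μ(155) = 1, μ(156) = 0, μ(157) = -1, μ(158) = 1, μ(159) = 1, μ(160) = 0, μ(161) = 1, μ(162) = 0, μ(163) = -1, μ(164) = 0, μ(165) = -1, μ(166) = 1, μ(167) = -1, μ(168) = 0, μ(169) = 0, μ(170) = -1, μ(171) = 0, μ(172) = 0, μ(173) = -1, μ(174) = -1, μ(175) = 0, μ(176) = 0. Summing all 176 values: -4. (Mertens function M(x) = Σ_{n ≤ x} μ(n); on average M(x) should be small (PNT ⟺ M(x) = o(x)).)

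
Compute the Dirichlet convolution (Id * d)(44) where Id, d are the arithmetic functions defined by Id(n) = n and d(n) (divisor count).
(Id * d)(44) = 143

Divisors of 44: [1, 2, 4, 11, 22, 44]. For each d | 44:
  d = 1: Id(1) · d(44/1) = 1 · 6 = 6
  d = 2: Id(2) · d(44/2) = 2 · 4 = 8
  d = 4: Id(4) · d(44/4) = 4 · 2 = 8
  d = 11: Id(11) · d(44/11) = 11 · 3 = 33
  d = 22: Id(22) · d(44/22) = 22 · 2 = 44
  d = 44: Id(44) · d(44/44) = 44 · 1 = 44
Summing: (Id * d)(44) = 6 + 8 + 8 + 33 + 44 + 44 = 143.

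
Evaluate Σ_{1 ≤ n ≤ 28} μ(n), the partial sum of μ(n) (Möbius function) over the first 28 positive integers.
Σ_{n ≤ 28} μ(n) = -1

Compute μ(n) for each 1 ≤ n ≤ 28: μ(1) = 1, μ(2) = -1, μ(3) = -1, μ(4) = 0, μ(5) = -1, μ(6) = 1, μ(7) = -1, μ(8) = 0, μ(9) = 0, μ(10) = 1, μ(11) = -1, μ(12) = 0, μ(13) = -1, μ(14) = 1, μ(15) = 1, μ(16) = 0, μ(17) = -1, μ(18) = 0, μ(19) = -1, μ(20) = 0, μ(21) = 1, μ(22) = 1, μ(23) = -1, μ(24) = 0, μ(25) = 0, μ(26) = 1, μ(27) = 0, μ(28) = 0. Summing all 28 values: -1. (Mertens function M(x) = Σ_{n ≤ x} μ(n); on average M(x) should be small (PNT ⟺ M(x) = o(x)).)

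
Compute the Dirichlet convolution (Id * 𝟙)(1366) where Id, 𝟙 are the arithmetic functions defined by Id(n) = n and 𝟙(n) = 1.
(Id * 𝟙)(1366) = 2052

Divisors of 1366: [1, 2, 683, 1366]. For each d | 1366:
  d = 1: Id(1) · 𝟙(1366/1) = 1 · 1 = 1
  d = 2: Id(2) · 𝟙(1366/2) = 2 · 1 = 2
  d = 683: Id(683) · 𝟙(1366/683) = 683 · 1 = 683
  d = 1366: Id(1366) · 𝟙(1366/1366) = 1366 · 1 = 1366
Summing: (Id * 𝟙)(1366) = 1 + 2 + 683 + 1366 = 2052.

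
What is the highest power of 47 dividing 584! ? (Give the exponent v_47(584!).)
v_47(584!) = 12

Legendre's formula: v_p(n!) = Σ_{k ≥ 1} ⌊n / p^k⌋. For p = 47, n = 584, the terms are:
  ⌊584/47^1⌋ = ⌊584/47⌋ = 12
(the next term ⌊584/47^2⌋ = 0, terminating the sum). Summing: v_47(584!) = 12 = 12.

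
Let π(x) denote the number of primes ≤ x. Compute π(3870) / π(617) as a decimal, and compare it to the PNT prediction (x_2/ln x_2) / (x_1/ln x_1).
π(3870)/π(617) = 536/113 ≈ 4.7434;  PNT prediction ≈ 4.8782.

π(617) = 113 and π(3870) = 536, so π(3870)/π(617) ≈ 4.7434. The PNT-predicted ratio is (3870/ln(3870)) / (617/ln(617)) ≈ 4.8782. The two agree to within a few percent, as expected.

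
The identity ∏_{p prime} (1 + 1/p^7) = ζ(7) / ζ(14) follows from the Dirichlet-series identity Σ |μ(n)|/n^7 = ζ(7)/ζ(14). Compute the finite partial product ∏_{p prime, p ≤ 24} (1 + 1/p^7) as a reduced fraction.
∏ = 1213055423679013780431254747580653474818754487990016/1203084832226034935165248483197620256588271403484375

The primes p ≤ 24 are [2, 3, 5, 7, 11, 13, 17, 19, 23]. For each, (1 + 1/p^7) = (p^7 + 1)/p^7. Multiplying these fractions over p ∈ [2, 3, 5, 7, 11, 13, 17, 19, 23] gives 1213055423679013780431254747580653474818754487990016/1203084832226034935165248483197620256588271403484375. (In the limit P → ∞ this tends to ζ(7)/ζ(14).)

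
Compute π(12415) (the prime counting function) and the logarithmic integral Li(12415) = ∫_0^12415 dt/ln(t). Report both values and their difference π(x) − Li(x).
π(12415) = 1482;  Li(12415) ≈ 1505.20;  π(x) − Li(x) ≈ -23.20.

Direct count of primes ≤ 12415 gives π(12415) = 1482. Numerical evaluation of the logarithmic integral gives Li(12415) ≈ 1505.20. The difference π(x) − Li(x) ≈ -23.20 is typically negative for small/moderate x (Li(x) overestimates), though Littlewood's theorem shows this sign changes infinitely often.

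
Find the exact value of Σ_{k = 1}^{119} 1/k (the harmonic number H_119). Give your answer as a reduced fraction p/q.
H_119 = 93164933029543732588289222815367988877515840444049/17379782769567790172972927968296006432665936992320

Direct summation: H_119 = 1 + 1/2 + ... + 1/119. The least common denominator is lcm(1, ..., 119) = 955888052326228459513511038256280353796626534577600; over this denominator the numerator is 955888052326228459513511038256280353796626534577600 + 477944026163114229756755519128140176898313267288800 + 318629350775409486504503679418760117932208844859200 + 238972013081557114878377759564070088449156633644400 + 191177610465245691902702207651256070759325306915520 + 159314675387704743252251839709380058966104422429600 + 136555436046604065644787291179468621970946647796800 + 119486006540778557439188879782035044224578316822200 + 106209783591803162168167893139586705977402948286400 + 95588805232622845951351103825628035379662653457760 + 86898913847838950864864639841480032163329684961600 + 79657337693852371626125919854690029483052211214800 + 73529850178940650731808541404329257984355887275200 + 68277718023302032822393645589734310985473323898400 + 63725870155081897300900735883752023586441768971840 + 59743003270389278719594439891017522112289158411100 + 56228708960366379971383002250369432576272149092800 + 53104891795901581084083946569793352988701474143200 + 50309897490854129448079528329277913357717186030400 + 47794402616311422975675551912814017689831326728880 + 45518478682201355214929097059822873990315549265600 + 43449456923919475432432319920740016081664842480800 + 41560350101140367804935262532881754512896805851200 + 39828668846926185813062959927345014741526105607400 + 38235522093049138380540441530251214151865061383104 + 36764925089470325365904270702164628992177943637600 + 35403261197267720722722631046528901992467649428800 + 34138859011651016411196822794867155492736661949200 + 32961656976766498603914173732975184613676777054400 + 31862935077540948650450367941876011793220884485920 + 30835098462136401919790678653428398509568597889600 + 29871501635194639359797219945508761056144579205550 + 28966304615946316954954879947160010721109894987200 + 28114354480183189985691501125184716288136074546400 + 27311087209320813128957458235893724394189329559360 + 26552445897950790542041973284896676494350737071600 + 25834812225033201608473271304223793345854771204800 + 25154948745427064724039764164638956678858593015200 + 24509950059646883577269513801443085994785295758400 + 23897201308155711487837775956407008844915663364440 + 23314342739664108768622220445275130580405525233600 + 22759239341100677607464548529911436995157774632800 + 22229954705261126965430489261773961716200617083200 + 21724728461959737716216159960370008040832421240400 + 21241956718360632433633578627917341195480589657280 + 20780175050570183902467631266440877256448402925600 + 20338043666515499138585341239495326676523968820800 + 19914334423463092906531479963672507370763052803700 + 19507919435229152234969613025638374567278092542400 + 19117761046524569190270220765125607075932530691552 + 18742902986788793323794334083456477525424049697600 + 18382462544735162682952135351082314496088971818800 + 18035623628796763387047378080307176486728802539200 + 17701630598633860361361315523264450996233824714400 + 17379782769567790172972927968296006432665936992320 + 17069429505825508205598411397433577746368330974600 + 16769965830284709816026509443092637785905728676800 + 16480828488383249301957086866487592306838388527200 + 16201492412308956940906966750106446674519093806400 + 15931467538770474325225183970938005896610442242960 + 15670295939774237041205098987807874652403713681600 + 15417549231068200959895339326714199254784298944800 + 15172826227400451738309699019940957996771849755200 + 14935750817597319679898609972754380528072289602775 + 14705970035788130146361708280865851596871177455040 + 14483152307973158477477439973580005360554947493600 + 14266985855615350141992702063526572444725769172800 + 14057177240091594992845750562592358144068037273200 + 13853450033713455934978420844293918170965601950400 + 13655543604660406564478729117946862197094664779680 + 13463212004594767035401563919102540194318683585600 + 13276222948975395271020986642448338247175368535800 + 13094356881181211774157685455565484298583925131200 + 12917406112516600804236635652111896672927385602400 + 12745174031016379460180147176750404717288353794368 + 12577474372713532362019882082319478339429296507600 + 12414130549691278694980662834497147451904240708800 + 12254975029823441788634756900721542997392647879200 + 12099848763623145057133051117168105744261095374400 + 11948600654077855743918887978203504422457831682220 + 11801087065755906907574210348842967330822549809600 + 11657171369832054384311110222637565290202762616800 + 11516723522002752524259169135617835587911163067200 + 11379619670550338803732274264955718497578887316400 + 11245741792073275994276600450073886515254429818560 + 11114977352630563482715244630886980858100308541600 + 10987218992255499534638057910991728204558925684800 + 10862364230979868858108079980185004020416210620200 + 10740315194676724264196753238834610716816028478400 + 10620978359180316216816789313958670597740294828640 + 10504264311277235818829791629189893997765126753600 + 10390087525285091951233815633220438628224201462800 + 10278366154045467306596892884476132836522865963200 + 10169021833257749569292670619747663338261984410400 + 10061979498170825889615905665855582671543437206080 + 9957167211731546453265739981836253685381526401850 + 9854516003363179994984649878930725296872438500800 + 9753959717614576117484806512819187283639046271200 + 9655434871982105651651626649053336907036631662400 + 9558880523262284595135110382562803537966265345776 + 9464238141843846133797138992636439146501252817600 + 9371451493394396661897167041728238762712024848800 + 9280466527439111257412728526760003434918704219200 + 9191231272367581341476067675541157248044485909400 + 9103695736440271042985819411964574798063109853120 + 9017811814398381693523689040153588243364401269600 + 8933533199310546350593561105198881811183425556800 + 8850815299316930180680657761632225498116912357200 + 8769615158956224399206523286754865631161711326400 + 8689891384783895086486463984148003216332968496160 + 8611604075011067202824423768074597781951590401600 + 8534714752912754102799205698716788873184165487300 + 8459186303771933270031071135011330564571916235200 + 8384982915142354908013254721546318892952864338400 + 8312070020228073560987052506576350902579361170240 + 8240414244191624650978543433243796153419194263600 + 8169983353215627859089837933814361998261765252800 + 8100746206154478470453483375053223337259546903200 + 8032672708623768567340428892909918939467449870400 = 5124071316624905292355907254845239388263371224422695, so H_119 = 5124071316624905292355907254845239388263371224422695/955888052326228459513511038256280353796626534577600; reducing by gcd(5124071316624905292355907254845239388263371224422695, 955888052326228459513511038256280353796626534577600) = 55 gives 93164933029543732588289222815367988877515840444049/17379782769567790172972927968296006432665936992320 ≈ 5.36053. (The PNT-adjacent estimate ln(119) + γ ≈ 5.35634 matches within O(1/n).)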